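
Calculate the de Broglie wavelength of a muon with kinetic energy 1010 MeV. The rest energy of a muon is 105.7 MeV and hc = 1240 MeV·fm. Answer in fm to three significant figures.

Total energy E = KE + m₀c² = 1010 + 105.7 = 1115.7 MeV.
(pc)² = E² − (m₀c²)² = (1115.7)² − (105.7)² = 1.234 × 10⁶ MeV², so pc = 1111 MeV.
λ = hc/(pc) = 1240 MeV·fm / 1111 MeV = 1.12 fm.

λ = 1.12 fm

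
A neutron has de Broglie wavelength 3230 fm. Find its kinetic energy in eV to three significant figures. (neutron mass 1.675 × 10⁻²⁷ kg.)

KE = 78.4 eV

p = h/λ = 6.626 × 10⁻³⁴ / 3.230 × 10⁻¹² = 2.051 × 10⁻²² kg·m/s.
KE = p²/(2m) = (2.051 × 10⁻²²)² / (2 × 1.675 × 10⁻²⁷) = 1.256 × 10⁻¹⁷ J = 78.4 eV.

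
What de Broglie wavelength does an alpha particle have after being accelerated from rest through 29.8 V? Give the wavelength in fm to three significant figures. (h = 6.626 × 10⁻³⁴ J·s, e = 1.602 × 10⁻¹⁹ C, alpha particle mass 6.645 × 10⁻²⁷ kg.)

KE = 2eV = 2 × 1.602 × 10⁻¹⁹ × 29.80 = 9.548 × 10⁻¹⁸ J.
p = √(2mKE) = √(2 × 6.645 × 10⁻²⁷ × 9.548 × 10⁻¹⁸) = 3.562 × 10⁻²² kg·m/s.
λ = h/p = 6.626 × 10⁻³⁴ / 3.562 × 10⁻²² = 1.86 × 10⁻¹² m = 1860 fm.

λ = 1860 fm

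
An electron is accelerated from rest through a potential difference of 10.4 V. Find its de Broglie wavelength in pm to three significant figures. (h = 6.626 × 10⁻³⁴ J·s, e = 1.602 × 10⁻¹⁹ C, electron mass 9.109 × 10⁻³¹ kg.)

λ = 380 pm

KE = eV = 1.602 × 10⁻¹⁹ × 10.40 = 1.666 × 10⁻¹⁸ J.
p = √(2mKE) = √(2 × 9.109 × 10⁻³¹ × 1.666 × 10⁻¹⁸) = 1.742 × 10⁻²⁴ kg·m/s.
λ = h/p = 6.626 × 10⁻³⁴ / 1.742 × 10⁻²⁴ = 3.80 × 10⁻¹⁰ m = 380 pm.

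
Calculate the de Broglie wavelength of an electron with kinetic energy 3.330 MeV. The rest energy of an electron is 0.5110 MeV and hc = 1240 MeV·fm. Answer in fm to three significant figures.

λ = 326 fm

Total energy E = KE + m₀c² = 3.330 + 0.5110 = 3.8410 MeV.
(pc)² = E² − (m₀c²)² = (3.8410)² − (0.5110)² = 14.49 MeV², so pc = 3.807 MeV.
λ = hc/(pc) = 1240 MeV·fm / 3.807 MeV = 326 fm.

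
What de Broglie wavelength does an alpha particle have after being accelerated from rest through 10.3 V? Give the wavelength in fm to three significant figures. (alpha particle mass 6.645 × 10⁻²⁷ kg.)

λ = 3160 fm

KE = 2eV = 2 × 1.602 × 10⁻¹⁹ × 10.30 = 3.300 × 10⁻¹⁸ J.
p = √(2mKE) = √(2 × 6.645 × 10⁻²⁷ × 3.300 × 10⁻¹⁸) = 2.094 × 10⁻²² kg·m/s.
λ = h/p = 6.626 × 10⁻³⁴ / 2.094 × 10⁻²² = 3.16 × 10⁻¹² m = 3160 fm.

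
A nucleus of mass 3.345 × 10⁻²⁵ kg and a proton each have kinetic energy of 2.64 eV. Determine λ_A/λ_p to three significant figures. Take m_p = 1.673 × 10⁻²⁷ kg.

λ_A/λ_p = 0.0707

At fixed KE, p = √(2mKE) so λ = h/p ∝ 1/√m.
λ_A/λ_p = √(m_p/m_A) = √(1.673 × 10⁻²⁷/3.345 × 10⁻²⁵) = √(5.001 × 10⁻³) = 0.0707.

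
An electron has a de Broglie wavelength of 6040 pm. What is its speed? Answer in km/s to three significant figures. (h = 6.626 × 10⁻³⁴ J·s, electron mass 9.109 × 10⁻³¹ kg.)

v = 120 km/s

p = h/λ = 6.626 × 10⁻³⁴ / 6.040 × 10⁻⁹ = 1.097 × 10⁻²⁵ kg·m/s.
v = p/m = 1.097 × 10⁻²⁵ / 9.109 × 10⁻³¹ = 1.20 × 10⁵ m/s = 120 km/s.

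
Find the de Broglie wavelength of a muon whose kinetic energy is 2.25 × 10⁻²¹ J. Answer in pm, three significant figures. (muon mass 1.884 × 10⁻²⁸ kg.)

p = √(2mKE) = √(2 × 1.884 × 10⁻²⁸ × 2.250 × 10⁻²¹) = 9.208 × 10⁻²⁵ kg·m/s.
λ = h/p = 6.626 × 10⁻³⁴ / 9.208 × 10⁻²⁵ = 7.20 × 10⁻¹⁰ m = 720 pm.

λ = 720 pm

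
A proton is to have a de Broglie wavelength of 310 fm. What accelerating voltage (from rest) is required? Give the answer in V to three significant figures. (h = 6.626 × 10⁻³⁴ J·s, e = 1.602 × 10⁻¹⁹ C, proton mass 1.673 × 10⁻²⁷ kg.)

p = h/λ = 6.626 × 10⁻³⁴ / 3.100 × 10⁻¹³ = 2.137 × 10⁻²¹ kg·m/s.
KE = p²/(2m) = 1.365 × 10⁻¹⁵ J.
V = KE/e = 1.365 × 10⁻¹⁵ / (1.602 × 10⁻¹⁹) = 8520 V.

V = 8520 V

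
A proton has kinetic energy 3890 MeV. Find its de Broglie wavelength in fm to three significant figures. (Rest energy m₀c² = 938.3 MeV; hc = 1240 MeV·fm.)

λ = 0.262 fm

Total energy E = KE + m₀c² = 3890 + 938.3 = 4828.3 MeV.
(pc)² = E² − (m₀c²)² = (4828.3)² − (938.3)² = 2.243 × 10⁷ MeV², so pc = 4736 MeV.
λ = hc/(pc) = 1240 MeV·fm / 4736 MeV = 0.262 fm.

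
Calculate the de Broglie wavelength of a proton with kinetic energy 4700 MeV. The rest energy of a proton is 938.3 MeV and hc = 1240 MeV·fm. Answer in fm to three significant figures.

Total energy E = KE + m₀c² = 4700 + 938.3 = 5638.3 MeV.
(pc)² = E² − (m₀c²)² = (5638.3)² − (938.3)² = 3.091 × 10⁷ MeV², so pc = 5560 MeV.
λ = hc/(pc) = 1240 MeV·fm / 5560 MeV = 0.223 fm.

λ = 0.223 fm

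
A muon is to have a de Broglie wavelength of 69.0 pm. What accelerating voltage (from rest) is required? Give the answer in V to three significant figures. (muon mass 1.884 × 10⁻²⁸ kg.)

p = h/λ = 6.626 × 10⁻³⁴ / 6.900 × 10⁻¹¹ = 9.603 × 10⁻²⁴ kg·m/s.
KE = p²/(2m) = 2.447 × 10⁻¹⁹ J.
V = KE/e = 2.447 × 10⁻¹⁹ / (1.602 × 10⁻¹⁹) = 1.53 V.

V = 1.53 V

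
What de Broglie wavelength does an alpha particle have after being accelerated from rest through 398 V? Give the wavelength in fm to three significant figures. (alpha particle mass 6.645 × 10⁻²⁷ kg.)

λ = 509 fm

KE = 2eV = 2 × 1.602 × 10⁻¹⁹ × 398.0 = 1.275 × 10⁻¹⁶ J.
p = √(2mKE) = √(2 × 6.645 × 10⁻²⁷ × 1.275 × 10⁻¹⁶) = 1.302 × 10⁻²¹ kg·m/s.
λ = h/p = 6.626 × 10⁻³⁴ / 1.302 × 10⁻²¹ = 5.09 × 10⁻¹³ m = 509 fm.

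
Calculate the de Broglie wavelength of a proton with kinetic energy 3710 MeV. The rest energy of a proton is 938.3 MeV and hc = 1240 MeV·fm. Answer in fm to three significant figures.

Total energy E = KE + m₀c² = 3710 + 938.3 = 4648.3 MeV.
(pc)² = E² − (m₀c²)² = (4648.3)² − (938.3)² = 2.073 × 10⁷ MeV², so pc = 4553 MeV.
λ = hc/(pc) = 1240 MeV·fm / 4553 MeV = 0.272 fm.

λ = 0.272 fm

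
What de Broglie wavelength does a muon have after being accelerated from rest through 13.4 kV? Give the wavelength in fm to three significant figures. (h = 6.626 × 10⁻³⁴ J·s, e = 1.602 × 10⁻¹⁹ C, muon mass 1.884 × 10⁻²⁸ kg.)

KE = eV = 1.602 × 10⁻¹⁹ × 1.340 × 10⁴ = 2.147 × 10⁻¹⁵ J.
p = √(2mKE) = √(2 × 1.884 × 10⁻²⁸ × 2.147 × 10⁻¹⁵) = 8.994 × 10⁻²² kg·m/s.
λ = h/p = 6.626 × 10⁻³⁴ / 8.994 × 10⁻²² = 7.37 × 10⁻¹³ m = 737 fm.

λ = 737 fm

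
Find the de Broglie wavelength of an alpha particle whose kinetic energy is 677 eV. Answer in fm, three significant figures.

λ = 552 fm

KE = 677 eV = 1.085 × 10⁻¹⁶ J.
p = √(2mKE) = √(2 × 6.645 × 10⁻²⁷ × 1.085 × 10⁻¹⁶) = 1.201 × 10⁻²¹ kg·m/s.
λ = h/p = 6.626 × 10⁻³⁴ / 1.201 × 10⁻²¹ = 5.52 × 10⁻¹³ m = 552 fm.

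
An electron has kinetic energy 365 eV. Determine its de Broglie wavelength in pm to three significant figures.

KE = 365 eV = 5.847 × 10⁻¹⁷ J.
p = √(2mKE) = √(2 × 9.109 × 10⁻³¹ × 5.847 × 10⁻¹⁷) = 1.032 × 10⁻²³ kg·m/s.
λ = h/p = 6.626 × 10⁻³⁴ / 1.032 × 10⁻²³ = 6.42 × 10⁻¹¹ m = 64.2 pm.

λ = 64.2 pm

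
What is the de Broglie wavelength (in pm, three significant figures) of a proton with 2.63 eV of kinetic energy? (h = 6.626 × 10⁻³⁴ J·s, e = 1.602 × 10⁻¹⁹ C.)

λ = 17.6 pm

KE = 2.63 eV = 4.213 × 10⁻¹⁹ J.
p = √(2mKE) = √(2 × 1.673 × 10⁻²⁷ × 4.213 × 10⁻¹⁹) = 3.755 × 10⁻²³ kg·m/s.
λ = h/p = 6.626 × 10⁻³⁴ / 3.755 × 10⁻²³ = 1.76 × 10⁻¹¹ m = 17.6 pm.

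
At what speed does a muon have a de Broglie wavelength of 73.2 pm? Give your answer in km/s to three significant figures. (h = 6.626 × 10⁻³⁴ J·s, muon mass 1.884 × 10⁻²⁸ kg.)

p = h/λ = 6.626 × 10⁻³⁴ / 7.320 × 10⁻¹¹ = 9.052 × 10⁻²⁴ kg·m/s.
v = p/m = 9.052 × 10⁻²⁴ / 1.884 × 10⁻²⁸ = 4.80 × 10⁴ m/s = 48.0 km/s.

v = 48.0 km/s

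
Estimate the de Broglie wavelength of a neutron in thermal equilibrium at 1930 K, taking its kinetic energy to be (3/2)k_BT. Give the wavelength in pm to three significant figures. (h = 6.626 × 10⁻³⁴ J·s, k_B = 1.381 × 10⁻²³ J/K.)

λ = 57.3 pm

KE = (3/2)k_BT = 1.5 × 1.381 × 10⁻²³ × 1930 = 3.998 × 10⁻²⁰ J.
p = √(2mKE) = √(2 × 1.675 × 10⁻²⁷ × 3.998 × 10⁻²⁰) = 1.157 × 10⁻²³ kg·m/s.
λ = h/p = 5.73 × 10⁻¹¹ m = 57.3 pm.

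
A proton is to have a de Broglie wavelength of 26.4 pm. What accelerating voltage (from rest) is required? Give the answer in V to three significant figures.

V = 1.18 V

p = h/λ = 6.626 × 10⁻³⁴ / 2.640 × 10⁻¹¹ = 2.510 × 10⁻²³ kg·m/s.
KE = p²/(2m) = 1.883 × 10⁻¹⁹ J.
V = KE/e = 1.883 × 10⁻¹⁹ / (1.602 × 10⁻¹⁹) = 1.18 V.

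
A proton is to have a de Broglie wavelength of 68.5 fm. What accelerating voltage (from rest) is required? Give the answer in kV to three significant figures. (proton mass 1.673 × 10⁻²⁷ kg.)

p = h/λ = 6.626 × 10⁻³⁴ / 6.850 × 10⁻¹⁴ = 9.673 × 10⁻²¹ kg·m/s.
KE = p²/(2m) = 2.796 × 10⁻¹⁴ J.
V = KE/e = 2.796 × 10⁻¹⁴ / (1.602 × 10⁻¹⁹) = 175 kV.

V = 175 kV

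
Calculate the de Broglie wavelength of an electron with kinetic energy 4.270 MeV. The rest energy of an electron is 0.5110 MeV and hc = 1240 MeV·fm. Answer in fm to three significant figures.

λ = 261 fm

Total energy E = KE + m₀c² = 4.270 + 0.5110 = 4.7810 MeV.
(pc)² = E² − (m₀c²)² = (4.7810)² − (0.5110)² = 22.60 MeV², so pc = 4.754 MeV.
λ = hc/(pc) = 1240 MeV·fm / 4.754 MeV = 261 fm.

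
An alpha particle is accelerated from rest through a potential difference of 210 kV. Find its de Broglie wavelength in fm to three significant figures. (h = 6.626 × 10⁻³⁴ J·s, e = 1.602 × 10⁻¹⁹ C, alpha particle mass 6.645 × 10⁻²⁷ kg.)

λ = 22.2 fm

KE = 2eV = 2 × 1.602 × 10⁻¹⁹ × 2.100 × 10⁵ = 6.728 × 10⁻¹⁴ J.
p = √(2mKE) = √(2 × 6.645 × 10⁻²⁷ × 6.728 × 10⁻¹⁴) = 2.990 × 10⁻²⁰ kg·m/s.
λ = h/p = 6.626 × 10⁻³⁴ / 2.990 × 10⁻²⁰ = 2.22 × 10⁻¹⁴ m = 22.2 fm.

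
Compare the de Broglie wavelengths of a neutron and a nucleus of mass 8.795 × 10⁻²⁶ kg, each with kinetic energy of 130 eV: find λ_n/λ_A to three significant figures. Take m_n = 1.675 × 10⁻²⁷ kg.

λ_n/λ_A = 7.25

At fixed KE, p = √(2mKE) so λ = h/p ∝ 1/√m.
λ_n/λ_A = √(m_A/m_n) = √(8.795 × 10⁻²⁶/1.675 × 10⁻²⁷) = √(52.51) = 7.25.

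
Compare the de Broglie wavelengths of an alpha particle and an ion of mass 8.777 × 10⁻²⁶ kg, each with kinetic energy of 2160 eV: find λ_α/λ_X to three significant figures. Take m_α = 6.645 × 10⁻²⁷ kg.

At fixed KE, p = √(2mKE) so λ = h/p ∝ 1/√m.
λ_α/λ_X = √(m_X/m_α) = √(8.777 × 10⁻²⁶/6.645 × 10⁻²⁷) = √(13.21) = 3.63.

λ_α/λ_X = 3.63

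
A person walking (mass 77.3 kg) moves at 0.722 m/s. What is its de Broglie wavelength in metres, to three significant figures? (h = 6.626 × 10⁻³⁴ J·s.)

p = mv = 77.3 × 0.722 = 5.581 × 10¹ kg·m/s.
λ = h/p = 6.626 × 10⁻³⁴ / 5.581 × 10¹ = 1.19 × 10⁻³⁵ m.

λ = 1.19 × 10⁻³⁵ m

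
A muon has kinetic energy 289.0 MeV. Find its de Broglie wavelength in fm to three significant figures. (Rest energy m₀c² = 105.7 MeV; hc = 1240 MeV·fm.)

Total energy E = KE + m₀c² = 289.0 + 105.7 = 394.7 MeV.
(pc)² = E² − (m₀c²)² = (394.7)² − (105.7)² = 1.446 × 10⁵ MeV², so pc = 380.3 MeV.
λ = hc/(pc) = 1240 MeV·fm / 380.3 MeV = 3.26 fm.

λ = 3.26 fm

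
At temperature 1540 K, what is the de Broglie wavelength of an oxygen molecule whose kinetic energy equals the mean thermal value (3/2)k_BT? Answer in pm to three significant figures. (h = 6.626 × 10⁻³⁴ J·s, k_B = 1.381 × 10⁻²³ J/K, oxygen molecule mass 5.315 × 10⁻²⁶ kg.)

λ = 11.4 pm

KE = (3/2)k_BT = 1.5 × 1.381 × 10⁻²³ × 1540 = 3.190 × 10⁻²⁰ J.
p = √(2mKE) = √(2 × 5.315 × 10⁻²⁶ × 3.190 × 10⁻²⁰) = 5.823 × 10⁻²³ kg·m/s.
λ = h/p = 1.14 × 10⁻¹¹ m = 11.4 pm.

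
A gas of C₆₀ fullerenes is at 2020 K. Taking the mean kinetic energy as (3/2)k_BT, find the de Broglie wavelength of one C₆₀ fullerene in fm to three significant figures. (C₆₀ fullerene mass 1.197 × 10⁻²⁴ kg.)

λ = 2090 fm

KE = (3/2)k_BT = 1.5 × 1.381 × 10⁻²³ × 2020 = 4.184 × 10⁻²⁰ J.
p = √(2mKE) = √(2 × 1.197 × 10⁻²⁴ × 4.184 × 10⁻²⁰) = 3.165 × 10⁻²² kg·m/s.
λ = h/p = 2.09 × 10⁻¹² m = 2090 fm.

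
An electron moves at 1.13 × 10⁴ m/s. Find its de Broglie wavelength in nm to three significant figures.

λ = 64.4 nm

p = mv = 9.109 × 10⁻³¹ × 1.13 × 10⁴ = 1.029 × 10⁻²⁶ kg·m/s.
λ = h/p = 6.626 × 10⁻³⁴ / 1.029 × 10⁻²⁶ = 6.44 × 10⁻⁸ m = 64.4 nm.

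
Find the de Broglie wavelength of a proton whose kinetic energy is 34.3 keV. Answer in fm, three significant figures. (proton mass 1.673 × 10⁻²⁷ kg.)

KE = 34.3 keV = 5.495 × 10⁻¹⁵ J.
p = √(2mKE) = √(2 × 1.673 × 10⁻²⁷ × 5.495 × 10⁻¹⁵) = 4.288 × 10⁻²¹ kg·m/s.
λ = h/p = 6.626 × 10⁻³⁴ / 4.288 × 10⁻²¹ = 1.55 × 10⁻¹³ m = 155 fm.

λ = 155 fm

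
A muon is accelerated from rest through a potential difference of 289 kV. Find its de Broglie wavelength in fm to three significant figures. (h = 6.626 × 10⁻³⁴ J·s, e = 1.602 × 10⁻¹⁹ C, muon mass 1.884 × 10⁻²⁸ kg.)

KE = eV = 1.602 × 10⁻¹⁹ × 2.890 × 10⁵ = 4.630 × 10⁻¹⁴ J.
p = √(2mKE) = √(2 × 1.884 × 10⁻²⁸ × 4.630 × 10⁻¹⁴) = 4.177 × 10⁻²¹ kg·m/s.
λ = h/p = 6.626 × 10⁻³⁴ / 4.177 × 10⁻²¹ = 1.59 × 10⁻¹³ m = 159 fm.

λ = 159 fm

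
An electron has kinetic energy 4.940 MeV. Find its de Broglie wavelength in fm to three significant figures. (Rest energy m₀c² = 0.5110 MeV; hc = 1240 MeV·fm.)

λ = 228 fm

Total energy E = KE + m₀c² = 4.940 + 0.5110 = 5.4510 MeV.
(pc)² = E² − (m₀c²)² = (5.4510)² − (0.5110)² = 29.45 MeV², so pc = 5.427 MeV.
λ = hc/(pc) = 1240 MeV·fm / 5.427 MeV = 228 fm.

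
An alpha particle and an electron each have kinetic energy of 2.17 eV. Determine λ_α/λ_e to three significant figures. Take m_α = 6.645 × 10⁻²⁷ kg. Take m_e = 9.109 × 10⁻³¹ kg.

At fixed KE, p = √(2mKE) so λ = h/p ∝ 1/√m.
λ_α/λ_e = √(m_e/m_α) = √(9.109 × 10⁻³¹/6.645 × 10⁻²⁷) = √(1.371 × 10⁻⁴) = 0.0117.

λ_α/λ_e = 0.0117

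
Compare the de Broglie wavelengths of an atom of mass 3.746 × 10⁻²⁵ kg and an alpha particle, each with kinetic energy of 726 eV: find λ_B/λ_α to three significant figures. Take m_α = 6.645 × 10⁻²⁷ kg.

At fixed KE, p = √(2mKE) so λ = h/p ∝ 1/√m.
λ_B/λ_α = √(m_α/m_B) = √(6.645 × 10⁻²⁷/3.746 × 10⁻²⁵) = √(0.01774) = 0.133.

λ_B/λ_α = 0.133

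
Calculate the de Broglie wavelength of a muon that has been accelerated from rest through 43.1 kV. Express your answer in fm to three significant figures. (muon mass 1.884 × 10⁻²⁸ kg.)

λ = 411 fm

KE = eV = 1.602 × 10⁻¹⁹ × 4.310 × 10⁴ = 6.905 × 10⁻¹⁵ J.
p = √(2mKE) = √(2 × 1.884 × 10⁻²⁸ × 6.905 × 10⁻¹⁵) = 1.613 × 10⁻²¹ kg·m/s.
λ = h/p = 6.626 × 10⁻³⁴ / 1.613 × 10⁻²¹ = 4.11 × 10⁻¹³ m = 411 fm.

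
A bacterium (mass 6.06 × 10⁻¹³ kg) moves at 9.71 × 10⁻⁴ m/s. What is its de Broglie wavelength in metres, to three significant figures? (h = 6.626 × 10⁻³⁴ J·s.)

p = mv = 6.06 × 10⁻¹³ × 9.71 × 10⁻⁴ = 5.884 × 10⁻¹⁶ kg·m/s.
λ = h/p = 6.626 × 10⁻³⁴ / 5.884 × 10⁻¹⁶ = 1.13 × 10⁻¹⁸ m.

λ = 1.13 × 10⁻¹⁸ m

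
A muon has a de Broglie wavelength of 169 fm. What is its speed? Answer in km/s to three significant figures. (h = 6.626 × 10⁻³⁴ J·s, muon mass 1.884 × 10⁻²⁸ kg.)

v = 2.08 × 10⁴ km/s

p = h/λ = 6.626 × 10⁻³⁴ / 1.690 × 10⁻¹³ = 3.921 × 10⁻²¹ kg·m/s.
v = p/m = 3.921 × 10⁻²¹ / 1.884 × 10⁻²⁸ = 2.08 × 10⁷ m/s = 2.08 × 10⁴ km/s.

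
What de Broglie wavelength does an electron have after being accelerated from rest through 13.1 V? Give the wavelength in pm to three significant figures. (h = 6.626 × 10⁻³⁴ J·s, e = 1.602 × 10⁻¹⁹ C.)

KE = eV = 1.602 × 10⁻¹⁹ × 13.10 = 2.099 × 10⁻¹⁸ J.
p = √(2mKE) = √(2 × 9.109 × 10⁻³¹ × 2.099 × 10⁻¹⁸) = 1.955 × 10⁻²⁴ kg·m/s.
λ = h/p = 6.626 × 10⁻³⁴ / 1.955 × 10⁻²⁴ = 3.39 × 10⁻¹⁰ m = 339 pm.

λ = 339 pm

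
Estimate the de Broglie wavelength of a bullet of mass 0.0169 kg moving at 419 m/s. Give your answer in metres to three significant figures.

λ = 9.36 × 10⁻³⁵ m

p = mv = 0.0169 × 419 = 7.081 kg·m/s.
λ = h/p = 6.626 × 10⁻³⁴ / 7.081 = 9.36 × 10⁻³⁵ m.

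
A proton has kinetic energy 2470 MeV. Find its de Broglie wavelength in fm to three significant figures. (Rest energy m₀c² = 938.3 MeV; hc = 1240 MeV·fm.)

λ = 0.378 fm

Total energy E = KE + m₀c² = 2470 + 938.3 = 3408.3 MeV.
(pc)² = E² − (m₀c²)² = (3408.3)² − (938.3)² = 1.074 × 10⁷ MeV², so pc = 3277 MeV.
λ = hc/(pc) = 1240 MeV·fm / 3277 MeV = 0.378 fm.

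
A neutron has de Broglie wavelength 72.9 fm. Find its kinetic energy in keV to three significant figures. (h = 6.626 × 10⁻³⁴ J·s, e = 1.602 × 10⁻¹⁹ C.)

p = h/λ = 6.626 × 10⁻³⁴ / 7.290 × 10⁻¹⁴ = 9.089 × 10⁻²¹ kg·m/s.
KE = p²/(2m) = (9.089 × 10⁻²¹)² / (2 × 1.675 × 10⁻²⁷) = 2.466 × 10⁻¹⁴ J = 154 keV.

KE = 154 keV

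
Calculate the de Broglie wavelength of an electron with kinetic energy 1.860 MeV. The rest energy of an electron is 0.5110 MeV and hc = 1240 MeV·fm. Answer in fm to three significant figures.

Total energy E = KE + m₀c² = 1.860 + 0.5110 = 2.3710 MeV.
(pc)² = E² − (m₀c²)² = (2.3710)² − (0.5110)² = 5.361 MeV², so pc = 2.315 MeV.
λ = hc/(pc) = 1240 MeV·fm / 2.315 MeV = 536 fm.

λ = 536 fm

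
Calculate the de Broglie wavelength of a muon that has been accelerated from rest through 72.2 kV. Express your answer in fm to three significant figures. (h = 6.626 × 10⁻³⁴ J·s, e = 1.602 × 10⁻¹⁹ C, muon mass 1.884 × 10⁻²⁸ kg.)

λ = 317 fm

KE = eV = 1.602 × 10⁻¹⁹ × 7.220 × 10⁴ = 1.157 × 10⁻¹⁴ J.
p = √(2mKE) = √(2 × 1.884 × 10⁻²⁸ × 1.157 × 10⁻¹⁴) = 2.088 × 10⁻²¹ kg·m/s.
λ = h/p = 6.626 × 10⁻³⁴ / 2.088 × 10⁻²¹ = 3.17 × 10⁻¹³ m = 317 fm.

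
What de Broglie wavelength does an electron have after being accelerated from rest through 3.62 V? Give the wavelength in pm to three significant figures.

KE = eV = 1.602 × 10⁻¹⁹ × 3.620 = 5.799 × 10⁻¹⁹ J.
p = √(2mKE) = √(2 × 9.109 × 10⁻³¹ × 5.799 × 10⁻¹⁹) = 1.028 × 10⁻²⁴ kg·m/s.
λ = h/p = 6.626 × 10⁻³⁴ / 1.028 × 10⁻²⁴ = 6.45 × 10⁻¹⁰ m = 645 pm.

λ = 645 pm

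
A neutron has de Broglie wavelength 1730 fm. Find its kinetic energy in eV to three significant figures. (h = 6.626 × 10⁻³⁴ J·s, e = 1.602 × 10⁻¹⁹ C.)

KE = 273 eV

p = h/λ = 6.626 × 10⁻³⁴ / 1.730 × 10⁻¹² = 3.830 × 10⁻²² kg·m/s.
KE = p²/(2m) = (3.830 × 10⁻²²)² / (2 × 1.675 × 10⁻²⁷) = 4.379 × 10⁻¹⁷ J = 273 eV.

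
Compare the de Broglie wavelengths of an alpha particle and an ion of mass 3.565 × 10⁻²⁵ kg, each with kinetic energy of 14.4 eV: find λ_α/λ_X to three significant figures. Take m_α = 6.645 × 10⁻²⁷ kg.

At fixed KE, p = √(2mKE) so λ = h/p ∝ 1/√m.
λ_α/λ_X = √(m_X/m_α) = √(3.565 × 10⁻²⁵/6.645 × 10⁻²⁷) = √(53.65) = 7.32.

λ_α/λ_X = 7.32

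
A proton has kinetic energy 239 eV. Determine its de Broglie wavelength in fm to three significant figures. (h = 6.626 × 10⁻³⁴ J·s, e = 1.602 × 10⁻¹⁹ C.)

KE = 239 eV = 3.829 × 10⁻¹⁷ J.
p = √(2mKE) = √(2 × 1.673 × 10⁻²⁷ × 3.829 × 10⁻¹⁷) = 3.579 × 10⁻²² kg·m/s.
λ = h/p = 6.626 × 10⁻³⁴ / 3.579 × 10⁻²² = 1.85 × 10⁻¹² m = 1850 fm.

λ = 1850 fm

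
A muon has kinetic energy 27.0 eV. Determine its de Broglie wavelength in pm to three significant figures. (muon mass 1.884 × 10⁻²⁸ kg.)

λ = 16.4 pm

KE = 27.0 eV = 4.325 × 10⁻¹⁸ J.
p = √(2mKE) = √(2 × 1.884 × 10⁻²⁸ × 4.325 × 10⁻¹⁸) = 4.037 × 10⁻²³ kg·m/s.
λ = h/p = 6.626 × 10⁻³⁴ / 4.037 × 10⁻²³ = 1.64 × 10⁻¹¹ m = 16.4 pm.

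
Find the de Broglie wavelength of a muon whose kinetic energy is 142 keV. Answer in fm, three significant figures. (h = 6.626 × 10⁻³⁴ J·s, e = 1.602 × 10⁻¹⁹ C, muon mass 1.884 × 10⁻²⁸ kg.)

λ = 226 fm

KE = 142 keV = 2.275 × 10⁻¹⁴ J.
p = √(2mKE) = √(2 × 1.884 × 10⁻²⁸ × 2.275 × 10⁻¹⁴) = 2.928 × 10⁻²¹ kg·m/s.
λ = h/p = 6.626 × 10⁻³⁴ / 2.928 × 10⁻²¹ = 2.26 × 10⁻¹³ m = 226 fm.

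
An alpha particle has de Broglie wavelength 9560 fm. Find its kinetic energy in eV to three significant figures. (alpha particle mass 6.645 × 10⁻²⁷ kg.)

KE = 2.26 eV

p = h/λ = 6.626 × 10⁻³⁴ / 9.560 × 10⁻¹² = 6.931 × 10⁻²³ kg·m/s.
KE = p²/(2m) = (6.931 × 10⁻²³)² / (2 × 6.645 × 10⁻²⁷) = 3.615 × 10⁻¹⁹ J = 2.26 eV.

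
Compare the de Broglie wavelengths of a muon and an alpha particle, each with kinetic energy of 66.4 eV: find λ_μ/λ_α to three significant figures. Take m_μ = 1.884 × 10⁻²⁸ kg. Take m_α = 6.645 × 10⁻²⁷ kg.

At fixed KE, p = √(2mKE) so λ = h/p ∝ 1/√m.
λ_μ/λ_α = √(m_α/m_μ) = √(6.645 × 10⁻²⁷/1.884 × 10⁻²⁸) = √(35.27) = 5.94.

λ_μ/λ_α = 5.94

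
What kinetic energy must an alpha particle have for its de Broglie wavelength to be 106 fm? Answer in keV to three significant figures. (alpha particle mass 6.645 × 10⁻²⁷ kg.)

p = h/λ = 6.626 × 10⁻³⁴ / 1.060 × 10⁻¹³ = 6.251 × 10⁻²¹ kg·m/s.
KE = p²/(2m) = (6.251 × 10⁻²¹)² / (2 × 6.645 × 10⁻²⁷) = 2.940 × 10⁻¹⁵ J = 18.4 keV.

KE = 18.4 keV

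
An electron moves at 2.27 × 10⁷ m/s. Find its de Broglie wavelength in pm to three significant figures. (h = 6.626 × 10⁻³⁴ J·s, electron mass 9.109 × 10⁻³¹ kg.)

p = mv = 9.109 × 10⁻³¹ × 2.27 × 10⁷ = 2.068 × 10⁻²³ kg·m/s.
λ = h/p = 6.626 × 10⁻³⁴ / 2.068 × 10⁻²³ = 3.20 × 10⁻¹¹ m = 32.0 pm.

λ = 32.0 pm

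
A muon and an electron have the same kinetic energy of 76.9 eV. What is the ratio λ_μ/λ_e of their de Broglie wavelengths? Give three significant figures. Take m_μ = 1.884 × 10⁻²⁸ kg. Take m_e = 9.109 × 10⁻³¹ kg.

At fixed KE, p = √(2mKE) so λ = h/p ∝ 1/√m.
λ_μ/λ_e = √(m_e/m_μ) = √(9.109 × 10⁻³¹/1.884 × 10⁻²⁸) = √(4.835 × 10⁻³) = 0.0695.

λ_μ/λ_e = 0.0695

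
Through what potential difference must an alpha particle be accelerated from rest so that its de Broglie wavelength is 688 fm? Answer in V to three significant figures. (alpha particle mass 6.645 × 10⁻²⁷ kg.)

V = 218 V

p = h/λ = 6.626 × 10⁻³⁴ / 6.880 × 10⁻¹³ = 9.631 × 10⁻²² kg·m/s.
KE = p²/(2m) = 6.979 × 10⁻¹⁷ J.
V = KE/2e = 6.979 × 10⁻¹⁷ / (2 × 1.602 × 10⁻¹⁹) = 218 V.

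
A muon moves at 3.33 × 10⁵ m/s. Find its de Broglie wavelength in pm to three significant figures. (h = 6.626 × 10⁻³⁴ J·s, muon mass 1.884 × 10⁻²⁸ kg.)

p = mv = 1.884 × 10⁻²⁸ × 3.33 × 10⁵ = 6.274 × 10⁻²³ kg·m/s.
λ = h/p = 6.626 × 10⁻³⁴ / 6.274 × 10⁻²³ = 1.06 × 10⁻¹¹ m = 10.6 pm.

λ = 10.6 pm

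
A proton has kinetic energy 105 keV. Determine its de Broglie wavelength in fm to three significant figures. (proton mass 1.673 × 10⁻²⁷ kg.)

KE = 105 keV = 1.682 × 10⁻¹⁴ J.
p = √(2mKE) = √(2 × 1.673 × 10⁻²⁷ × 1.682 × 10⁻¹⁴) = 7.502 × 10⁻²¹ kg·m/s.
λ = h/p = 6.626 × 10⁻³⁴ / 7.502 × 10⁻²¹ = 8.83 × 10⁻¹⁴ m = 88.3 fm.

λ = 88.3 fm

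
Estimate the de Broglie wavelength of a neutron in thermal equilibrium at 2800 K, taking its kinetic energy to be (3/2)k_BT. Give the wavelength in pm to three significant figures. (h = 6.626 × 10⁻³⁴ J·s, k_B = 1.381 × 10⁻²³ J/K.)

KE = (3/2)k_BT = 1.5 × 1.381 × 10⁻²³ × 2800 = 5.800 × 10⁻²⁰ J.
p = √(2mKE) = √(2 × 1.675 × 10⁻²⁷ × 5.800 × 10⁻²⁰) = 1.394 × 10⁻²³ kg·m/s.
λ = h/p = 4.75 × 10⁻¹¹ m = 47.5 pm.

λ = 47.5 pm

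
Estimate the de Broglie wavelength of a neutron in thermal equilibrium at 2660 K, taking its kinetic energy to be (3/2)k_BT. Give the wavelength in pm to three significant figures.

λ = 48.8 pm

KE = (3/2)k_BT = 1.5 × 1.381 × 10⁻²³ × 2660 = 5.510 × 10⁻²⁰ J.
p = √(2mKE) = √(2 × 1.675 × 10⁻²⁷ × 5.510 × 10⁻²⁰) = 1.359 × 10⁻²³ kg·m/s.
λ = h/p = 4.88 × 10⁻¹¹ m = 48.8 pm.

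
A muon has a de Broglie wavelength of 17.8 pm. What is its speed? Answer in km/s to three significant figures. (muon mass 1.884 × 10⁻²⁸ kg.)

v = 198 km/s

p = h/λ = 6.626 × 10⁻³⁴ / 1.780 × 10⁻¹¹ = 3.722 × 10⁻²³ kg·m/s.
v = p/m = 3.722 × 10⁻²³ / 1.884 × 10⁻²⁸ = 1.98 × 10⁵ m/s = 198 km/s.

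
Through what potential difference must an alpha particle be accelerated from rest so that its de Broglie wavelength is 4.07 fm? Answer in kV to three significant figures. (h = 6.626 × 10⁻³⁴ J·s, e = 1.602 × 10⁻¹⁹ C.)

p = h/λ = 6.626 × 10⁻³⁴ / 4.070 × 10⁻¹⁵ = 1.628 × 10⁻¹⁹ kg·m/s.
KE = p²/(2m) = 1.994 × 10⁻¹² J.
V = KE/2e = 1.994 × 10⁻¹² / (2 × 1.602 × 10⁻¹⁹) = 6220 kV.

V = 6220 kV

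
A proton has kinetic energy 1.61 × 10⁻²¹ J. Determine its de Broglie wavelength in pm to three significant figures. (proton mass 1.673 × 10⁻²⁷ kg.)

λ = 285 pm

p = √(2mKE) = √(2 × 1.673 × 10⁻²⁷ × 1.610 × 10⁻²¹) = 2.321 × 10⁻²⁴ kg·m/s.
λ = h/p = 6.626 × 10⁻³⁴ / 2.321 × 10⁻²⁴ = 2.85 × 10⁻¹⁰ m = 285 pm.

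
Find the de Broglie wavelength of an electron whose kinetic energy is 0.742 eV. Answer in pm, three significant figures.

KE = 0.742 eV = 1.189 × 10⁻¹⁹ J.
p = √(2mKE) = √(2 × 9.109 × 10⁻³¹ × 1.189 × 10⁻¹⁹) = 4.654 × 10⁻²⁵ kg·m/s.
λ = h/p = 6.626 × 10⁻³⁴ / 4.654 × 10⁻²⁵ = 1.42 × 10⁻⁹ m = 1420 pm.

λ = 1420 pm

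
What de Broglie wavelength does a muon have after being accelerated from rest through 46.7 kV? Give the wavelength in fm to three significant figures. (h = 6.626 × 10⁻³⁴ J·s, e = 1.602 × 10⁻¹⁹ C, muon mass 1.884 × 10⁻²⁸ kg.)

λ = 395 fm

KE = eV = 1.602 × 10⁻¹⁹ × 4.670 × 10⁴ = 7.481 × 10⁻¹⁵ J.
p = √(2mKE) = √(2 × 1.884 × 10⁻²⁸ × 7.481 × 10⁻¹⁵) = 1.679 × 10⁻²¹ kg·m/s.
λ = h/p = 6.626 × 10⁻³⁴ / 1.679 × 10⁻²¹ = 3.95 × 10⁻¹³ m = 395 fm.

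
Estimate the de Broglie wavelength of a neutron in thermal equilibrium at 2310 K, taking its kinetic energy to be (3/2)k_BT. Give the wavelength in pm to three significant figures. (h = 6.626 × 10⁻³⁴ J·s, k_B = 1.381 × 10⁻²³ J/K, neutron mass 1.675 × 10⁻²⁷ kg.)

λ = 52.3 pm

KE = (3/2)k_BT = 1.5 × 1.381 × 10⁻²³ × 2310 = 4.785 × 10⁻²⁰ J.
p = √(2mKE) = √(2 × 1.675 × 10⁻²⁷ × 4.785 × 10⁻²⁰) = 1.266 × 10⁻²³ kg·m/s.
λ = h/p = 5.23 × 10⁻¹¹ m = 52.3 pm.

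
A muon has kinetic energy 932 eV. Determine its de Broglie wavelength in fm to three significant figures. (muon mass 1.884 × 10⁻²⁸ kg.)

λ = 2790 fm

KE = 932 eV = 1.493 × 10⁻¹⁶ J.
p = √(2mKE) = √(2 × 1.884 × 10⁻²⁸ × 1.493 × 10⁻¹⁶) = 2.372 × 10⁻²² kg·m/s.
λ = h/p = 6.626 × 10⁻³⁴ / 2.372 × 10⁻²² = 2.79 × 10⁻¹² m = 2790 fm.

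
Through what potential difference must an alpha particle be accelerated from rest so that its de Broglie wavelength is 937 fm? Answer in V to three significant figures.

V = 117 V

p = h/λ = 6.626 × 10⁻³⁴ / 9.370 × 10⁻¹³ = 7.072 × 10⁻²² kg·m/s.
KE = p²/(2m) = 3.763 × 10⁻¹⁷ J.
V = KE/2e = 3.763 × 10⁻¹⁷ / (2 × 1.602 × 10⁻¹⁹) = 117 V.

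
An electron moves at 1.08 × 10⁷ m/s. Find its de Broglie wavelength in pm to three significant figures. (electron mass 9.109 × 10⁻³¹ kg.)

p = mv = 9.109 × 10⁻³¹ × 1.08 × 10⁷ = 9.838 × 10⁻²⁴ kg·m/s.
λ = h/p = 6.626 × 10⁻³⁴ / 9.838 × 10⁻²⁴ = 6.74 × 10⁻¹¹ m = 67.4 pm.

λ = 67.4 pm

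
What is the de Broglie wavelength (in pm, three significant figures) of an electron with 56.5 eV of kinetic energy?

λ = 163 pm

KE = 56.5 eV = 9.051 × 10⁻¹⁸ J.
p = √(2mKE) = √(2 × 9.109 × 10⁻³¹ × 9.051 × 10⁻¹⁸) = 4.061 × 10⁻²⁴ kg·m/s.
λ = h/p = 6.626 × 10⁻³⁴ / 4.061 × 10⁻²⁴ = 1.63 × 10⁻¹⁰ m = 163 pm.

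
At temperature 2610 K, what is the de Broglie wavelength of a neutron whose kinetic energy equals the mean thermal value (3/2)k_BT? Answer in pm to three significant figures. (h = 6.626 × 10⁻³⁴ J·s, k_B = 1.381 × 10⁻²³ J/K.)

λ = 49.2 pm

KE = (3/2)k_BT = 1.5 × 1.381 × 10⁻²³ × 2610 = 5.407 × 10⁻²⁰ J.
p = √(2mKE) = √(2 × 1.675 × 10⁻²⁷ × 5.407 × 10⁻²⁰) = 1.346 × 10⁻²³ kg·m/s.
λ = h/p = 4.92 × 10⁻¹¹ m = 49.2 pm.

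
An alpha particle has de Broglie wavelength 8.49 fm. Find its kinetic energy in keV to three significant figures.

KE = 2860 keV

p = h/λ = 6.626 × 10⁻³⁴ / 8.490 × 10⁻¹⁵ = 7.804 × 10⁻²⁰ kg·m/s.
KE = p²/(2m) = (7.804 × 10⁻²⁰)² / (2 × 6.645 × 10⁻²⁷) = 4.583 × 10⁻¹³ J = 2860 keV.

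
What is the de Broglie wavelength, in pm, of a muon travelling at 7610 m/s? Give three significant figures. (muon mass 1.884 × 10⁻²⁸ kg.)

λ = 462 pm

p = mv = 1.884 × 10⁻²⁸ × 7610 = 1.434 × 10⁻²⁴ kg·m/s.
λ = h/p = 6.626 × 10⁻³⁴ / 1.434 × 10⁻²⁴ = 4.62 × 10⁻¹⁰ m = 462 pm.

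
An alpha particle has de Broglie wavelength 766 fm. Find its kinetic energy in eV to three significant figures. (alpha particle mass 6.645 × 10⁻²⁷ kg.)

p = h/λ = 6.626 × 10⁻³⁴ / 7.660 × 10⁻¹³ = 8.650 × 10⁻²² kg·m/s.
KE = p²/(2m) = (8.650 × 10⁻²²)² / (2 × 6.645 × 10⁻²⁷) = 5.630 × 10⁻¹⁷ J = 351 eV.

KE = 351 eV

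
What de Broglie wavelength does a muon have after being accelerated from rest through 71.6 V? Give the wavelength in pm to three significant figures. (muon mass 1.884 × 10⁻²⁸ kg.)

KE = eV = 1.602 × 10⁻¹⁹ × 71.60 = 1.147 × 10⁻¹⁷ J.
p = √(2mKE) = √(2 × 1.884 × 10⁻²⁸ × 1.147 × 10⁻¹⁷) = 6.574 × 10⁻²³ kg·m/s.
λ = h/p = 6.626 × 10⁻³⁴ / 6.574 × 10⁻²³ = 1.01 × 10⁻¹¹ m = 10.1 pm.

λ = 10.1 pm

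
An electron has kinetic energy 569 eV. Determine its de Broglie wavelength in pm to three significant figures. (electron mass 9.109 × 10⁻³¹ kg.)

KE = 569 eV = 9.115 × 10⁻¹⁷ J.
p = √(2mKE) = √(2 × 9.109 × 10⁻³¹ × 9.115 × 10⁻¹⁷) = 1.289 × 10⁻²³ kg·m/s.
λ = h/p = 6.626 × 10⁻³⁴ / 1.289 × 10⁻²³ = 5.14 × 10⁻¹¹ m = 51.4 pm.

λ = 51.4 pm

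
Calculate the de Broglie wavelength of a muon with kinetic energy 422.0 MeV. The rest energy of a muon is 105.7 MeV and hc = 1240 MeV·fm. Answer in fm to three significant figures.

λ = 2.40 fm

Total energy E = KE + m₀c² = 422.0 + 105.7 = 527.7 MeV.
(pc)² = E² − (m₀c²)² = (527.7)² − (105.7)² = 2.673 × 10⁵ MeV², so pc = 517.0 MeV.
λ = hc/(pc) = 1240 MeV·fm / 517.0 MeV = 2.40 fm.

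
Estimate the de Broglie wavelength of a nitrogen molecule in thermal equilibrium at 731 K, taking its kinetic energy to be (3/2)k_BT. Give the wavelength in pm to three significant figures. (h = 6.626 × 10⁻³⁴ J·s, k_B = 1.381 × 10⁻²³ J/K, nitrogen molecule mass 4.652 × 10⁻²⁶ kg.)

KE = (3/2)k_BT = 1.5 × 1.381 × 10⁻²³ × 731 = 1.514 × 10⁻²⁰ J.
p = √(2mKE) = √(2 × 4.652 × 10⁻²⁶ × 1.514 × 10⁻²⁰) = 3.753 × 10⁻²³ kg·m/s.
λ = h/p = 1.77 × 10⁻¹¹ m = 17.7 pm.

λ = 17.7 pm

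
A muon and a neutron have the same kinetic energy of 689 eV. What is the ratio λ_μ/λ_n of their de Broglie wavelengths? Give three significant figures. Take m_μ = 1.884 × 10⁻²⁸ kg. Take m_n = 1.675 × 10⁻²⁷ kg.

At fixed KE, p = √(2mKE) so λ = h/p ∝ 1/√m.
λ_μ/λ_n = √(m_n/m_μ) = √(1.675 × 10⁻²⁷/1.884 × 10⁻²⁸) = √(8.891) = 2.98.

λ_μ/λ_n = 2.98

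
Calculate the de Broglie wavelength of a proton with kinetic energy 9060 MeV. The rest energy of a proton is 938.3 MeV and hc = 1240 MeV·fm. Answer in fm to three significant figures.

Total energy E = KE + m₀c² = 9060 + 938.3 = 9998.3 MeV.
(pc)² = E² − (m₀c²)² = (9998.3)² − (938.3)² = 9.909 × 10⁷ MeV², so pc = 9954 MeV.
λ = hc/(pc) = 1240 MeV·fm / 9954 MeV = 0.125 fm.

λ = 0.125 fm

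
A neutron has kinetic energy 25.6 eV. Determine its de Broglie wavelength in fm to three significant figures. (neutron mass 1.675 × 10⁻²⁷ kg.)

KE = 25.6 eV = 4.101 × 10⁻¹⁸ J.
p = √(2mKE) = √(2 × 1.675 × 10⁻²⁷ × 4.101 × 10⁻¹⁸) = 1.172 × 10⁻²² kg·m/s.
λ = h/p = 6.626 × 10⁻³⁴ / 1.172 × 10⁻²² = 5.65 × 10⁻¹² m = 5650 fm.

λ = 5650 fm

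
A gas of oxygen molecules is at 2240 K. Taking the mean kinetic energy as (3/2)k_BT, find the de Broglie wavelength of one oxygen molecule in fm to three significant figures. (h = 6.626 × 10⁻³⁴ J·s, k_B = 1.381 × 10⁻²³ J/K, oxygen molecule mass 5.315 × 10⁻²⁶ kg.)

KE = (3/2)k_BT = 1.5 × 1.381 × 10⁻²³ × 2240 = 4.640 × 10⁻²⁰ J.
p = √(2mKE) = √(2 × 5.315 × 10⁻²⁶ × 4.640 × 10⁻²⁰) = 7.023 × 10⁻²³ kg·m/s.
λ = h/p = 9.43 × 10⁻¹² m = 9430 fm.

λ = 9430 fm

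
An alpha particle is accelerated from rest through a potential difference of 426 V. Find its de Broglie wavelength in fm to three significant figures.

λ = 492 fm

KE = 2eV = 2 × 1.602 × 10⁻¹⁹ × 426.0 = 1.365 × 10⁻¹⁶ J.
p = √(2mKE) = √(2 × 6.645 × 10⁻²⁷ × 1.365 × 10⁻¹⁶) = 1.347 × 10⁻²¹ kg·m/s.
λ = h/p = 6.626 × 10⁻³⁴ / 1.347 × 10⁻²¹ = 4.92 × 10⁻¹³ m = 492 fm.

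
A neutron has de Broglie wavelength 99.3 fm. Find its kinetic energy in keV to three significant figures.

p = h/λ = 6.626 × 10⁻³⁴ / 9.930 × 10⁻¹⁴ = 6.673 × 10⁻²¹ kg·m/s.
KE = p²/(2m) = (6.673 × 10⁻²¹)² / (2 × 1.675 × 10⁻²⁷) = 1.329 × 10⁻¹⁴ J = 83.0 keV.

KE = 83.0 keV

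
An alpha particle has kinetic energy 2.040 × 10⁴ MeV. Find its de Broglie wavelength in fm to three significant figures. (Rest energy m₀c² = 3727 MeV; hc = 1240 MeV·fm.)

Total energy E = KE + m₀c² = 2.040 × 10⁴ + 3727 = 24127 MeV.
(pc)² = E² − (m₀c²)² = (24127)² − (3727)² = 5.682 × 10⁸ MeV², so pc = 2.384 × 10⁴ MeV.
λ = hc/(pc) = 1240 MeV·fm / 2.384 × 10⁴ MeV = 0.0520 fm.

λ = 0.0520 fm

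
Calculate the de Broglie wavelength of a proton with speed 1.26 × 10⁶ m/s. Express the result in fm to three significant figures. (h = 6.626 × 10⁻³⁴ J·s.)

λ = 314 fm

p = mv = 1.673 × 10⁻²⁷ × 1.26 × 10⁶ = 2.108 × 10⁻²¹ kg·m/s.
λ = h/p = 6.626 × 10⁻³⁴ / 2.108 × 10⁻²¹ = 3.14 × 10⁻¹³ m = 314 fm.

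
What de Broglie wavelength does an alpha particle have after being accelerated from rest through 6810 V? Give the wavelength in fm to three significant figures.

KE = 2eV = 2 × 1.602 × 10⁻¹⁹ × 6810 = 2.182 × 10⁻¹⁵ J.
p = √(2mKE) = √(2 × 6.645 × 10⁻²⁷ × 2.182 × 10⁻¹⁵) = 5.385 × 10⁻²¹ kg·m/s.
λ = h/p = 6.626 × 10⁻³⁴ / 5.385 × 10⁻²¹ = 1.23 × 10⁻¹³ m = 123 fm.

λ = 123 fm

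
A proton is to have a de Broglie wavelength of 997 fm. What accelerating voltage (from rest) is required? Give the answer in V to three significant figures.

p = h/λ = 6.626 × 10⁻³⁴ / 9.970 × 10⁻¹³ = 6.646 × 10⁻²² kg·m/s.
KE = p²/(2m) = 1.320 × 10⁻¹⁶ J.
V = KE/e = 1.320 × 10⁻¹⁶ / (1.602 × 10⁻¹⁹) = 824 V.

V = 824 V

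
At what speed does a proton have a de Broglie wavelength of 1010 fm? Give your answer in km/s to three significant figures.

p = h/λ = 6.626 × 10⁻³⁴ / 1.010 × 10⁻¹² = 6.560 × 10⁻²² kg·m/s.
v = p/m = 6.560 × 10⁻²² / 1.673 × 10⁻²⁷ = 3.92 × 10⁵ m/s = 392 km/s.

v = 392 km/s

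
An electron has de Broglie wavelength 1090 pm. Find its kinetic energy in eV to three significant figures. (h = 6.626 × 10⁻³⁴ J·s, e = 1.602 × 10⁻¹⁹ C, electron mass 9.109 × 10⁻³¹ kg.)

KE = 1.27 eV

p = h/λ = 6.626 × 10⁻³⁴ / 1.090 × 10⁻⁹ = 6.079 × 10⁻²⁵ kg·m/s.
KE = p²/(2m) = (6.079 × 10⁻²⁵)² / (2 × 9.109 × 10⁻³¹) = 2.028 × 10⁻¹⁹ J = 1.27 eV.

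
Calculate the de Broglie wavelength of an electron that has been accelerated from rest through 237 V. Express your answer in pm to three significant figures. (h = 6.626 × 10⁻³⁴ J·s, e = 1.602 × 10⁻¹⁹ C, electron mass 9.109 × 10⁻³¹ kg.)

λ = 79.7 pm

KE = eV = 1.602 × 10⁻¹⁹ × 237.0 = 3.797 × 10⁻¹⁷ J.
p = √(2mKE) = √(2 × 9.109 × 10⁻³¹ × 3.797 × 10⁻¹⁷) = 8.317 × 10⁻²⁴ kg·m/s.
λ = h/p = 6.626 × 10⁻³⁴ / 8.317 × 10⁻²⁴ = 7.97 × 10⁻¹¹ m = 79.7 pm.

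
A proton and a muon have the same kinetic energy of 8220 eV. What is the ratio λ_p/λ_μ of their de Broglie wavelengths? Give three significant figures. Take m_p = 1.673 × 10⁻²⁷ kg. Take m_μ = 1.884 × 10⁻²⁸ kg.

At fixed KE, p = √(2mKE) so λ = h/p ∝ 1/√m.
λ_p/λ_μ = √(m_μ/m_p) = √(1.884 × 10⁻²⁸/1.673 × 10⁻²⁷) = √(0.1126) = 0.336.

λ_p/λ_μ = 0.336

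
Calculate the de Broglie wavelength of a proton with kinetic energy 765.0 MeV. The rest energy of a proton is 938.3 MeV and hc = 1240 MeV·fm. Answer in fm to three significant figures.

λ = 0.872 fm

Total energy E = KE + m₀c² = 765.0 + 938.3 = 1703.3 MeV.
(pc)² = E² − (m₀c²)² = (1703.3)² − (938.3)² = 2.021 × 10⁶ MeV², so pc = 1422 MeV.
λ = hc/(pc) = 1240 MeV·fm / 1422 MeV = 0.872 fm.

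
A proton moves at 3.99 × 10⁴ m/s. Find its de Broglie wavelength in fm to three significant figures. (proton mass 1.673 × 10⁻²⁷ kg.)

λ = 9930 fm

p = mv = 1.673 × 10⁻²⁷ × 3.99 × 10⁴ = 6.675 × 10⁻²³ kg·m/s.
λ = h/p = 6.626 × 10⁻³⁴ / 6.675 × 10⁻²³ = 9.93 × 10⁻¹² m = 9930 fm.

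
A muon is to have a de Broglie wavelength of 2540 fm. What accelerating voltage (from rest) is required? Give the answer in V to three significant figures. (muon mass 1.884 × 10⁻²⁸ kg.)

V = 1130 V

p = h/λ = 6.626 × 10⁻³⁴ / 2.540 × 10⁻¹² = 2.609 × 10⁻²² kg·m/s.
KE = p²/(2m) = 1.806 × 10⁻¹⁶ J.
V = KE/e = 1.806 × 10⁻¹⁶ / (1.602 × 10⁻¹⁹) = 1130 V.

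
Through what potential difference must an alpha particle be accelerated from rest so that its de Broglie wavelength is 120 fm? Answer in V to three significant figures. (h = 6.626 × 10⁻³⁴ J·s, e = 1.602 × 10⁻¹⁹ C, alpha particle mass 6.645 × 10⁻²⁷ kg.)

V = 7160 V

p = h/λ = 6.626 × 10⁻³⁴ / 1.200 × 10⁻¹³ = 5.522 × 10⁻²¹ kg·m/s.
KE = p²/(2m) = 2.294 × 10⁻¹⁵ J.
V = KE/2e = 2.294 × 10⁻¹⁵ / (2 × 1.602 × 10⁻¹⁹) = 7160 V.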